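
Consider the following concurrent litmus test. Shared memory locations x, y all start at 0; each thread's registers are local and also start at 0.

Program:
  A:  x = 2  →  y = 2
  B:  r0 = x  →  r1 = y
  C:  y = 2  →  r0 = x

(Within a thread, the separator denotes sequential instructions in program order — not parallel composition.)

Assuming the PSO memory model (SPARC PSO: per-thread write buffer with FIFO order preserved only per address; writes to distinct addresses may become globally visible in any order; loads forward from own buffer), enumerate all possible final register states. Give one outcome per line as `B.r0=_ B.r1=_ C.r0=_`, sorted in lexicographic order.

outcome vector order: (B.r0,B.r1,C.r0)
|PSO outcomes| = 8

B.r0=0 B.r1=0 C.r0=0
B.r0=0 B.r1=0 C.r0=2
B.r0=0 B.r1=2 C.r0=0
B.r0=0 B.r1=2 C.r0=2
B.r0=2 B.r1=0 C.r0=0
B.r0=2 B.r1=0 C.r0=2
B.r0=2 B.r1=2 C.r0=0
B.r0=2 B.r1=2 C.r0=2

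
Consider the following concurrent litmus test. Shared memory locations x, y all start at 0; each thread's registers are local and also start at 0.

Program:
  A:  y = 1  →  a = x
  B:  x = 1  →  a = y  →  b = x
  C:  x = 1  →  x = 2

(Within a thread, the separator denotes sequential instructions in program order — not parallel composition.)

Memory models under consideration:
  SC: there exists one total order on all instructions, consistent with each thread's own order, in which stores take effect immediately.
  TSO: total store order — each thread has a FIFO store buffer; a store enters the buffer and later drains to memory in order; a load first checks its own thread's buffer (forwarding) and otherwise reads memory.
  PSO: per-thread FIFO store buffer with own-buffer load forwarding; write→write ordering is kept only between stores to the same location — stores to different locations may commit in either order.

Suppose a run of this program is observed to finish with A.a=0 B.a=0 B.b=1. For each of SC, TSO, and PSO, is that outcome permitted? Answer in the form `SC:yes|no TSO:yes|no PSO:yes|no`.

outcome vector order: (A.a,B.a,B.b)
[SC] allowed = {(0,1,1) (0,1,2) (1,0,1) (1,0,2) (1,1,1) (1,1,2) (2,0,1) (2,0,2) (2,1,1) (2,1,2)}
[TSO] allowed = {(0,0,1) (0,0,2) (0,1,1) (0,1,2) (1,0,1) (1,0,2) (1,1,1) (1,1,2) (2,0,1) (2,0,2) (2,1,1) (2,1,2)}
[PSO] allowed = {(0,0,1) (0,0,2) (0,1,1) (0,1,2) (1,0,1) (1,0,2) (1,1,1) (1,1,2) (2,0,1) (2,0,2) (2,1,1) (2,1,2)}
target (0,0,1) ∈ {TSO,PSO}

SC:no TSO:yes PSO:yes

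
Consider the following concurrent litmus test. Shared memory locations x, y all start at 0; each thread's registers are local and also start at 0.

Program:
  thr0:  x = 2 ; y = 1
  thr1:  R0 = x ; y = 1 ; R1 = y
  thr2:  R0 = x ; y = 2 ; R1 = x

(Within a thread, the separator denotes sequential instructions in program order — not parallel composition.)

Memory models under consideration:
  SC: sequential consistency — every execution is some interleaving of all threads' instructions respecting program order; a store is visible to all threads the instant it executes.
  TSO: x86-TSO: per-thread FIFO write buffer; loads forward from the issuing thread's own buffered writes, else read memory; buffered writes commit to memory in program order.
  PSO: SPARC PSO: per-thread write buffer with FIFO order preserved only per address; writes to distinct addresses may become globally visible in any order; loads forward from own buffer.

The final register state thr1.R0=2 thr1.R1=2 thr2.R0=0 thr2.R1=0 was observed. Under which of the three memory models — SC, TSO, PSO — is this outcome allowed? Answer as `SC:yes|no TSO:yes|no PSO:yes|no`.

outcome vector order: (thr1.R0,thr1.R1,thr2.R0,thr2.R1)
SC: 11 outcomes — {(0,1,0,0); (0,1,0,2); (0,1,2,2); (0,2,0,0); (0,2,0,2); (0,2,2,2); (2,1,0,0); (2,1,0,2); (2,1,2,2); (2,2,0,2); (2,2,2,2)}
TSO: 12 outcomes — {(0,1,0,0); (0,1,0,2); (0,1,2,2); (0,2,0,0); (0,2,0,2); (0,2,2,2); (2,1,0,0); (2,1,0,2); (2,1,2,2); (2,2,0,0); (2,2,0,2); (2,2,2,2)}
PSO: 12 outcomes — {(0,1,0,0); (0,1,0,2); (0,1,2,2); (0,2,0,0); (0,2,0,2); (0,2,2,2); (2,1,0,0); (2,1,0,2); (2,1,2,2); (2,2,0,0); (2,2,0,2); (2,2,2,2)}
target (2,2,0,0) ∈ {TSO,PSO}

SC:no TSO:yes PSO:yes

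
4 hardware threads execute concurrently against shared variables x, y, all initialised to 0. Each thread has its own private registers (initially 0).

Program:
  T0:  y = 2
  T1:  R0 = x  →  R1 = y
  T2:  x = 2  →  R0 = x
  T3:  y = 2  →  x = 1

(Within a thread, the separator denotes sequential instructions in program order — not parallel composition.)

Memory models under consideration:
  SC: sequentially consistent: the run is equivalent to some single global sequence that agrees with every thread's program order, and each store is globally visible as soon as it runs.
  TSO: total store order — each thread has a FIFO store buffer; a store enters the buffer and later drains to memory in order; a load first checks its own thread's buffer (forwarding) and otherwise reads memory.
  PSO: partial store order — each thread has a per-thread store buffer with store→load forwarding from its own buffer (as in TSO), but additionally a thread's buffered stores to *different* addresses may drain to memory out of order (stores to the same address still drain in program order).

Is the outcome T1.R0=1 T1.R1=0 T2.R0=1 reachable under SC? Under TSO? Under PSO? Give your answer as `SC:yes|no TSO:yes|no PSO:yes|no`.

SC:no TSO:no PSO:yes

outcome vector order: (T1.R0,T1.R1,T2.R0)
[SC] allowed = {001; 002; 021; 022; 121; 122; 201; 202; 221; 222}
[TSO] allowed = {001; 002; 021; 022; 121; 122; 201; 202; 221; 222}
[PSO] allowed = {001; 002; 021; 022; 101; 102; 121; 122; 201; 202; 221; 222}
target 101 ∈ {PSO}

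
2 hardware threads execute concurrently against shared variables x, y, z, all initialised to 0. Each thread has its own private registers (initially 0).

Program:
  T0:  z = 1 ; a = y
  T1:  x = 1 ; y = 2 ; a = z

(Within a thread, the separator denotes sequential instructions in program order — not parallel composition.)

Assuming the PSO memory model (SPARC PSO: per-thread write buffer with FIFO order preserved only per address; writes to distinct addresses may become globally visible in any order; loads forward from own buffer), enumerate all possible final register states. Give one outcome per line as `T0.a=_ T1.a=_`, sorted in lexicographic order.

T0.a=0 T1.a=0
T0.a=0 T1.a=1
T0.a=2 T1.a=0
T0.a=2 T1.a=1

outcome vector order: (T0.a,T1.a)
|PSO outcomes| = 4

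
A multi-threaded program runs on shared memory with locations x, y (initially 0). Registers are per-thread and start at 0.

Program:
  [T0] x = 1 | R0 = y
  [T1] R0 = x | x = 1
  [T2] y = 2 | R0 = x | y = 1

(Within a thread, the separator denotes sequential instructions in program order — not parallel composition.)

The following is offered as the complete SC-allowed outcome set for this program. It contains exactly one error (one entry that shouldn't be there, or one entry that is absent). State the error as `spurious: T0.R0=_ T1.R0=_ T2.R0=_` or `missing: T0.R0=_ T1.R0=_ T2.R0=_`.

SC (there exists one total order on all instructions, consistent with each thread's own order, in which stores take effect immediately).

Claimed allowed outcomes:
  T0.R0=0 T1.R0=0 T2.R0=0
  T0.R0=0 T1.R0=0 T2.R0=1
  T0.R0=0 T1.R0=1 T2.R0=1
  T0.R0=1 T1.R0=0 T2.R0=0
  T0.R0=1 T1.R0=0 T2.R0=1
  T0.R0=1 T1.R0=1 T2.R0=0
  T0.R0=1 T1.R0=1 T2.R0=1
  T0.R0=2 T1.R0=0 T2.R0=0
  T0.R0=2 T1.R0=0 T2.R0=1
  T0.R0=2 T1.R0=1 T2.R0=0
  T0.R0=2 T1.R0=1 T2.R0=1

spurious: T0.R0=0 T1.R0=0 T2.R0=0

outcome vector order: (T0.R0,T1.R0,T2.R0)
SC: 10 outcomes — {001 011 100 101 110 111 200 201 210 211}
claimed∖SC = {000}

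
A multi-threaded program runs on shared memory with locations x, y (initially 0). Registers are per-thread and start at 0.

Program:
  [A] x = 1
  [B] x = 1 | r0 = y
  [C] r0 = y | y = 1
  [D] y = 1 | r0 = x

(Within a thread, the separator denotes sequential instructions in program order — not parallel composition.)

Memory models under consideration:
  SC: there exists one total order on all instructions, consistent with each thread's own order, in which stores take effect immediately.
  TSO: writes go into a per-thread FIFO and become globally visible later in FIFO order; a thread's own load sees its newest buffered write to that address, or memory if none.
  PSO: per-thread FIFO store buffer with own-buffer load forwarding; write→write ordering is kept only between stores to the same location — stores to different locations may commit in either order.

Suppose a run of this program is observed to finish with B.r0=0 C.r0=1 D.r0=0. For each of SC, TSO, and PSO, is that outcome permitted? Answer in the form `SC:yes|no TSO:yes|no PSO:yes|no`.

outcome vector order: (B.r0,C.r0,D.r0)
SC: 6 outcomes — {<0 0 1> <0 1 1> <1 0 0> <1 0 1> <1 1 0> <1 1 1>}
TSO: 8 outcomes — {<0 0 0> <0 0 1> <0 1 0> <0 1 1> <1 0 0> <1 0 1> <1 1 0> <1 1 1>}
PSO: 8 outcomes — {<0 0 0> <0 0 1> <0 1 0> <0 1 1> <1 0 0> <1 0 1> <1 1 0> <1 1 1>}
target <0 1 0> ∈ {TSO,PSO}

SC:no TSO:yes PSO:yes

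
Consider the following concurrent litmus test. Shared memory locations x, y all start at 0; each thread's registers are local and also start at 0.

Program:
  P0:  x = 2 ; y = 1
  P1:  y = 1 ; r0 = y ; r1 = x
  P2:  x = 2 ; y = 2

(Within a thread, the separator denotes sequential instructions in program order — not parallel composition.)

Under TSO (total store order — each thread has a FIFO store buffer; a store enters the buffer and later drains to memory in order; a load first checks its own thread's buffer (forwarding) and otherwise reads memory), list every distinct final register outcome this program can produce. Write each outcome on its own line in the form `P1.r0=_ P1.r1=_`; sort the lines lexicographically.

P1.r0=1 P1.r1=0
P1.r0=1 P1.r1=2
P1.r0=2 P1.r1=2

outcome vector order: (P1.r0,P1.r1)
|TSO outcomes| = 3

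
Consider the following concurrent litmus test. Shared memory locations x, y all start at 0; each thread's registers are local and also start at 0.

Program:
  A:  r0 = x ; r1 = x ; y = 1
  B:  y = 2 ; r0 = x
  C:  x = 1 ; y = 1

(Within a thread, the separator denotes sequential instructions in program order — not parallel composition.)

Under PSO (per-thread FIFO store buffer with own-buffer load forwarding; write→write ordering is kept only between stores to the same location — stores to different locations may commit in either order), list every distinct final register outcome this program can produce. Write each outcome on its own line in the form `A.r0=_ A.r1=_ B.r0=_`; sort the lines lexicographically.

outcome vector order: (A.r0,A.r1,B.r0)
|PSO outcomes| = 6

A.r0=0 A.r1=0 B.r0=0
A.r0=0 A.r1=0 B.r0=1
A.r0=0 A.r1=1 B.r0=0
A.r0=0 A.r1=1 B.r0=1
A.r0=1 A.r1=1 B.r0=0
A.r0=1 A.r1=1 B.r0=1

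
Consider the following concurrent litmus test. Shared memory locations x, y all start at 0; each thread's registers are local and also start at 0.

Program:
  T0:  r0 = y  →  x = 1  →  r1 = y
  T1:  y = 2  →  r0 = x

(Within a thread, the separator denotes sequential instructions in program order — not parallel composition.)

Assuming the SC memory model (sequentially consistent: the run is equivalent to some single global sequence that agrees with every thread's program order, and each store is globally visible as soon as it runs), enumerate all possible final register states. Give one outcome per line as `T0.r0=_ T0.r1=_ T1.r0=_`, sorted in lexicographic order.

outcome vector order: (T0.r0,T0.r1,T1.r0)
|SC outcomes| = 5

T0.r0=0 T0.r1=0 T1.r0=1
T0.r0=0 T0.r1=2 T1.r0=0
T0.r0=0 T0.r1=2 T1.r0=1
T0.r0=2 T0.r1=2 T1.r0=0
T0.r0=2 T0.r1=2 T1.r0=1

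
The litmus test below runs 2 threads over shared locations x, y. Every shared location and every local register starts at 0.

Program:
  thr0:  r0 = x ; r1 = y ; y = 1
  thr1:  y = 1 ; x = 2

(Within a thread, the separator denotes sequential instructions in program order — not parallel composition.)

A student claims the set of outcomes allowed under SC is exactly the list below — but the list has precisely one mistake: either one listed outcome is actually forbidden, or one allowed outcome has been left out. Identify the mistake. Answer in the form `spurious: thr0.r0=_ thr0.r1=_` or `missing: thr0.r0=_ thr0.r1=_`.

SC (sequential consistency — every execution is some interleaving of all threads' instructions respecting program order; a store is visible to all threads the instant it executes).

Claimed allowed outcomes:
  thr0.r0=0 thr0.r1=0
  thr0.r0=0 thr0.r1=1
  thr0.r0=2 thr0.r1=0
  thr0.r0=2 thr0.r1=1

outcome vector order: (thr0.r0,thr0.r1)
SC: 3 outcomes — {00 01 21}
claimed∖SC = {20}

spurious: thr0.r0=2 thr0.r1=0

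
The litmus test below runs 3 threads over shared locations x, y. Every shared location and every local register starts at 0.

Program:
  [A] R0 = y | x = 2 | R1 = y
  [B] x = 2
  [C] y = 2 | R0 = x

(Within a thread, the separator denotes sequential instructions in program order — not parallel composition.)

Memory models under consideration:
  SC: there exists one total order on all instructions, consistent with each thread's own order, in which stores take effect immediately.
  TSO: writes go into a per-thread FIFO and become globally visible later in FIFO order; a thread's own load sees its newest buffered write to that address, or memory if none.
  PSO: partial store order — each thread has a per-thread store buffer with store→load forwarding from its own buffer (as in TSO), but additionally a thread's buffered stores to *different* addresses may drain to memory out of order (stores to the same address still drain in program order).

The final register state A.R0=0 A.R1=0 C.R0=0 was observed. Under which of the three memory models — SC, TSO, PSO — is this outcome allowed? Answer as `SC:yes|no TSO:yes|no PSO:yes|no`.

outcome vector order: (A.R0,A.R1,C.R0)
SC: 5 outcomes — {002; 020; 022; 220; 222}
TSO: 6 outcomes — {000; 002; 020; 022; 220; 222}
PSO: 6 outcomes — {000; 002; 020; 022; 220; 222}
target 000 ∈ {TSO,PSO}

SC:no TSO:yes PSO:yes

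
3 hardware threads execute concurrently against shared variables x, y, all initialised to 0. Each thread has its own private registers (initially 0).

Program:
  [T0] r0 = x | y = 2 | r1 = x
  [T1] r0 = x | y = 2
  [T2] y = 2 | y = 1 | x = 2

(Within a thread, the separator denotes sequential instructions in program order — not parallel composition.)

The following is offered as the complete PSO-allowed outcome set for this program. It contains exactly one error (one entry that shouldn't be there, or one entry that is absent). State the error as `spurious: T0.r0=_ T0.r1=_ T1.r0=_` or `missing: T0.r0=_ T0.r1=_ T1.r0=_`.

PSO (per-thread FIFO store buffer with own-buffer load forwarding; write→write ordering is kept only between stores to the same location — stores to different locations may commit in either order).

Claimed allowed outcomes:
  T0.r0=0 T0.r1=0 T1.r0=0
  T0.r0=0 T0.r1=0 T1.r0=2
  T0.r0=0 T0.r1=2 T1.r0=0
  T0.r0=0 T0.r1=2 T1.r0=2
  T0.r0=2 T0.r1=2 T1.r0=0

missing: T0.r0=2 T0.r1=2 T1.r0=2

outcome vector order: (T0.r0,T0.r1,T1.r0)
under PSO → 000, 002, 020, 022, 220, 222
PSO∖claimed = {222}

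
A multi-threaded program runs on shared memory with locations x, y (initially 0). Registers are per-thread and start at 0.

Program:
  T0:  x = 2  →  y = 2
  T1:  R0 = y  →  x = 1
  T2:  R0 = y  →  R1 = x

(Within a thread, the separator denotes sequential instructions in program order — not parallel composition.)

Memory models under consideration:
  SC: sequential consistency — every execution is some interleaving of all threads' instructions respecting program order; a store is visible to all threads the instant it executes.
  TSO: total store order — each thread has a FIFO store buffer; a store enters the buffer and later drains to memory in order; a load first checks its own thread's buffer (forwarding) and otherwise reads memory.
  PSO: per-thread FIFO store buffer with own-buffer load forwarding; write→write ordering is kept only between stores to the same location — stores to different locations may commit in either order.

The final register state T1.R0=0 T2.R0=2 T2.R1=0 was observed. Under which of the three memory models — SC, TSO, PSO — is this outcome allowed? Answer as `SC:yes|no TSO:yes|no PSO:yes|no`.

SC:no TSO:no PSO:yes

outcome vector order: (T1.R0,T2.R0,T2.R1)
[SC] allowed = {(0,0,0); (0,0,1); (0,0,2); (0,2,1); (0,2,2); (2,0,0); (2,0,1); (2,0,2); (2,2,1); (2,2,2)}
[TSO] allowed = {(0,0,0); (0,0,1); (0,0,2); (0,2,1); (0,2,2); (2,0,0); (2,0,1); (2,0,2); (2,2,1); (2,2,2)}
[PSO] allowed = {(0,0,0); (0,0,1); (0,0,2); (0,2,0); (0,2,1); (0,2,2); (2,0,0); (2,0,1); (2,0,2); (2,2,0); (2,2,1); (2,2,2)}
target (0,2,0) ∈ {PSO}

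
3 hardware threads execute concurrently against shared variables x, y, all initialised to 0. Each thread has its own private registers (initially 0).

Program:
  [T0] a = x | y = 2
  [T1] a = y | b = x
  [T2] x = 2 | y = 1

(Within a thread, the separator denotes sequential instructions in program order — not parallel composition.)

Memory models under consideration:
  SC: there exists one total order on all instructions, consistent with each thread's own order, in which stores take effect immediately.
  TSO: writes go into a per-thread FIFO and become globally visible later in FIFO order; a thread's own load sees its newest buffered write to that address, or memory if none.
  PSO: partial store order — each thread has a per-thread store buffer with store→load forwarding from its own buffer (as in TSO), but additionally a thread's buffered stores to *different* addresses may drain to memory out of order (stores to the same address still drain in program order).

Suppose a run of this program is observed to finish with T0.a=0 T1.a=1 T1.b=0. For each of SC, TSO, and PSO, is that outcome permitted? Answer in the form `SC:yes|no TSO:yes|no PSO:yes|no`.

SC:no TSO:no PSO:yes

outcome vector order: (T0.a,T1.a,T1.b)
[SC] allowed = {0/0/0, 0/0/2, 0/1/2, 0/2/0, 0/2/2, 2/0/0, 2/0/2, 2/1/2, 2/2/2}
[TSO] allowed = {0/0/0, 0/0/2, 0/1/2, 0/2/0, 0/2/2, 2/0/0, 2/0/2, 2/1/2, 2/2/2}
[PSO] allowed = {0/0/0, 0/0/2, 0/1/0, 0/1/2, 0/2/0, 0/2/2, 2/0/0, 2/0/2, 2/1/0, 2/1/2, 2/2/2}
target 0/1/0 ∈ {PSO}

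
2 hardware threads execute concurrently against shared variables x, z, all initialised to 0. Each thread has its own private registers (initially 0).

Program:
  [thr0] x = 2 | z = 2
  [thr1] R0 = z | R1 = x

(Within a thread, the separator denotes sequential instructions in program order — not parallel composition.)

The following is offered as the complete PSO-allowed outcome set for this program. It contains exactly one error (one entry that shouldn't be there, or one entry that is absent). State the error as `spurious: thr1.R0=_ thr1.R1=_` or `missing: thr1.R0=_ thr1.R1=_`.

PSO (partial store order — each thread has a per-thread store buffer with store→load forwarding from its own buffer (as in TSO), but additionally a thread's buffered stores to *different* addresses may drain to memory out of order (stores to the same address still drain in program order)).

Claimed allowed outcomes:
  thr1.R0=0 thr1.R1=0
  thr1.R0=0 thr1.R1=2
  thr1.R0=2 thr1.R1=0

outcome vector order: (thr1.R0,thr1.R1)
under PSO → 0/0 0/2 2/0 2/2
PSO∖claimed = {2/2}

missing: thr1.R0=2 thr1.R1=2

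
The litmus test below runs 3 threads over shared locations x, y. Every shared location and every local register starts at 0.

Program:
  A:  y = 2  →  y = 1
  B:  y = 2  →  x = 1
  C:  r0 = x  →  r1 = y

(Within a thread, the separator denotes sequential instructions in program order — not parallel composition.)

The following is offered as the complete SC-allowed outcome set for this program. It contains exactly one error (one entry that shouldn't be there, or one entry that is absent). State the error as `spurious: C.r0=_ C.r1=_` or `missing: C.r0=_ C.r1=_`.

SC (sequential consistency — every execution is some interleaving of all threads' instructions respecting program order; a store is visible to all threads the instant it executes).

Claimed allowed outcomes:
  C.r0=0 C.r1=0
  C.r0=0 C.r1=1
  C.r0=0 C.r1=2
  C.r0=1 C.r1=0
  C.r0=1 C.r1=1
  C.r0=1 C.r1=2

outcome vector order: (C.r0,C.r1)
SC: 5 outcomes — {00, 01, 02, 11, 12}
claimed∖SC = {10}

spurious: C.r0=1 C.r1=0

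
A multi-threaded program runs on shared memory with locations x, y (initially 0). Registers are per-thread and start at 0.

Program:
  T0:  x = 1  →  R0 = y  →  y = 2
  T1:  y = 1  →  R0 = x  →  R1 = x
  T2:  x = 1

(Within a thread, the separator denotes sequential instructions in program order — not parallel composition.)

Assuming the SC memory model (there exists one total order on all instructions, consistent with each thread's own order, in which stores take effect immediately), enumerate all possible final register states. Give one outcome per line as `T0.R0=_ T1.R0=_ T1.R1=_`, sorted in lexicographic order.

outcome vector order: (T0.R0,T1.R0,T1.R1)
|SC outcomes| = 4

T0.R0=0 T1.R0=1 T1.R1=1
T0.R0=1 T1.R0=0 T1.R1=0
T0.R0=1 T1.R0=0 T1.R1=1
T0.R0=1 T1.R0=1 T1.R1=1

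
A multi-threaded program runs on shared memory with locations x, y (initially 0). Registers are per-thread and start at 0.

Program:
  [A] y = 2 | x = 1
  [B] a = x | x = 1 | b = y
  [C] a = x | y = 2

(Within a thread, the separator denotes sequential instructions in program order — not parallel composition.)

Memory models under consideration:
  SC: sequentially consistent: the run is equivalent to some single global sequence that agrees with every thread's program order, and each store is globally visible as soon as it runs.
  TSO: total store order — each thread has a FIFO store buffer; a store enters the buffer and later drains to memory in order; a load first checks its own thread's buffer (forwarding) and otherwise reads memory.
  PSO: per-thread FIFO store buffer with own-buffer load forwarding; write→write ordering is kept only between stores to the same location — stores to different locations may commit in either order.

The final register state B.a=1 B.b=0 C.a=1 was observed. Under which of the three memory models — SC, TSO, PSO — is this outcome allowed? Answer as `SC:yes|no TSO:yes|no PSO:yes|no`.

SC:no TSO:no PSO:yes

outcome vector order: (B.a,B.b,C.a)
[SC] allowed = {(0,0,0); (0,0,1); (0,2,0); (0,2,1); (1,2,0); (1,2,1)}
[TSO] allowed = {(0,0,0); (0,0,1); (0,2,0); (0,2,1); (1,2,0); (1,2,1)}
[PSO] allowed = {(0,0,0); (0,0,1); (0,2,0); (0,2,1); (1,0,0); (1,0,1); (1,2,0); (1,2,1)}
target (1,0,1) ∈ {PSO}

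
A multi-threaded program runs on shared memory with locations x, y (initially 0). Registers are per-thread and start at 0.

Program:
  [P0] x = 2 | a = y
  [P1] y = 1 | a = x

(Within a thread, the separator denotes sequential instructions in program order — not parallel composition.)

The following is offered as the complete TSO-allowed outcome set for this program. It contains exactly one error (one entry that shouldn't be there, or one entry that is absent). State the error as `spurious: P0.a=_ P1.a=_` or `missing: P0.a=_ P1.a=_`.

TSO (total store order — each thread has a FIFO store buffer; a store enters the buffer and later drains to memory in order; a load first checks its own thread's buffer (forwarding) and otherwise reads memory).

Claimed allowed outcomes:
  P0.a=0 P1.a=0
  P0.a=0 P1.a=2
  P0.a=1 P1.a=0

missing: P0.a=1 P1.a=2

outcome vector order: (P0.a,P1.a)
TSO: 4 outcomes — {0/0; 0/2; 1/0; 1/2}
TSO∖claimed = {1/2}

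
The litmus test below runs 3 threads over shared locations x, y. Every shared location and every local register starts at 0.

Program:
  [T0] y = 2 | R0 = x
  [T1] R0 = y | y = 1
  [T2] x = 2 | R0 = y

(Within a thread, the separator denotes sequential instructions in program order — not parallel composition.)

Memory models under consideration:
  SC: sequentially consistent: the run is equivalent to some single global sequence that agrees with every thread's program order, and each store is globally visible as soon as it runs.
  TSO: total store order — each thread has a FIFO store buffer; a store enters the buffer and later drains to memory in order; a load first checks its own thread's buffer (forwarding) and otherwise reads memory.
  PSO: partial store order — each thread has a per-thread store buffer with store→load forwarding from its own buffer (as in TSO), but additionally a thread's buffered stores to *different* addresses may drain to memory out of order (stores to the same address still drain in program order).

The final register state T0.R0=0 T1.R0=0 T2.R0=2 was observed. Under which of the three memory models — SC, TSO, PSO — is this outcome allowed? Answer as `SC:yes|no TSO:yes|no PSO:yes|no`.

outcome vector order: (T0.R0,T1.R0,T2.R0)
SC (10): 0/0/1, 0/0/2, 0/2/1, 0/2/2, 2/0/0, 2/0/1, 2/0/2, 2/2/0, 2/2/1, 2/2/2
TSO (12): 0/0/0, 0/0/1, 0/0/2, 0/2/0, 0/2/1, 0/2/2, 2/0/0, 2/0/1, 2/0/2, 2/2/0, 2/2/1, 2/2/2
PSO (12): 0/0/0, 0/0/1, 0/0/2, 0/2/0, 0/2/1, 0/2/2, 2/0/0, 2/0/1, 2/0/2, 2/2/0, 2/2/1, 2/2/2
target 0/0/2 ∈ {SC,TSO,PSO}

SC:yes TSO:yes PSO:yes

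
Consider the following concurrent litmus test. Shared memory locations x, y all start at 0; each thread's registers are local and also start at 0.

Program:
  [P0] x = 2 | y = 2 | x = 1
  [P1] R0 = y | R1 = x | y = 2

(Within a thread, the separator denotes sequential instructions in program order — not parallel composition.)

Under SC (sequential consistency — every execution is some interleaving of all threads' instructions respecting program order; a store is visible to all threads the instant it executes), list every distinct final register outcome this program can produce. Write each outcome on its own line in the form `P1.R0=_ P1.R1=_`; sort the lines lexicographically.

outcome vector order: (P1.R0,P1.R1)
|SC outcomes| = 5

P1.R0=0 P1.R1=0
P1.R0=0 P1.R1=1
P1.R0=0 P1.R1=2
P1.R0=2 P1.R1=1
P1.R0=2 P1.R1=2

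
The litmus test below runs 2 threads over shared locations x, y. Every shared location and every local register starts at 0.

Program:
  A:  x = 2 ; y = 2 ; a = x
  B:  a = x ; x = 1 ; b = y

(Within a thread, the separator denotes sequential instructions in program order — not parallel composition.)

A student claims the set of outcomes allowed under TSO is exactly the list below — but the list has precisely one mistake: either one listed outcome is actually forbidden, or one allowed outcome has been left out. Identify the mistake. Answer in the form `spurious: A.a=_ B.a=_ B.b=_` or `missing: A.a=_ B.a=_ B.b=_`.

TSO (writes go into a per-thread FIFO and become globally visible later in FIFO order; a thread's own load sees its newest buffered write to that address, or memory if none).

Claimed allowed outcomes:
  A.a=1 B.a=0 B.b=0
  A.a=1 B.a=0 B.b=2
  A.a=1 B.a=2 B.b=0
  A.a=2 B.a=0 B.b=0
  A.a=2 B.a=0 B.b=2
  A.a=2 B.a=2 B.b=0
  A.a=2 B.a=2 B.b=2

outcome vector order: (A.a,B.a,B.b)
TSO: 8 outcomes — {1/0/0; 1/0/2; 1/2/0; 1/2/2; 2/0/0; 2/0/2; 2/2/0; 2/2/2}
TSO∖claimed = {1/2/2}

missing: A.a=1 B.a=2 B.b=2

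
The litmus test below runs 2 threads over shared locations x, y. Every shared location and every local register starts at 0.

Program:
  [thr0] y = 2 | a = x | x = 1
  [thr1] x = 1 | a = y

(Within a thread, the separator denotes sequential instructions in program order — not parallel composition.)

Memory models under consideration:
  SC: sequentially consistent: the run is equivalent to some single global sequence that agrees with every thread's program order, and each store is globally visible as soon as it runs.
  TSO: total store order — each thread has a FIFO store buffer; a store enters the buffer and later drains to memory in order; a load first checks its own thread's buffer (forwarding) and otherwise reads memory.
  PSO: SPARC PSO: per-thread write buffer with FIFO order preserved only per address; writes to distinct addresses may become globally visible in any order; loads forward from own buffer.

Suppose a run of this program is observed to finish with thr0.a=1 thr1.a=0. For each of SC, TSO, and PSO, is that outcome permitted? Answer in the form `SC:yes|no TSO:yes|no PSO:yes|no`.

outcome vector order: (thr0.a,thr1.a)
[SC] allowed = {02, 10, 12}
[TSO] allowed = {00, 02, 10, 12}
[PSO] allowed = {00, 02, 10, 12}
target 10 ∈ {SC,TSO,PSO}

SC:yes TSO:yes PSO:yes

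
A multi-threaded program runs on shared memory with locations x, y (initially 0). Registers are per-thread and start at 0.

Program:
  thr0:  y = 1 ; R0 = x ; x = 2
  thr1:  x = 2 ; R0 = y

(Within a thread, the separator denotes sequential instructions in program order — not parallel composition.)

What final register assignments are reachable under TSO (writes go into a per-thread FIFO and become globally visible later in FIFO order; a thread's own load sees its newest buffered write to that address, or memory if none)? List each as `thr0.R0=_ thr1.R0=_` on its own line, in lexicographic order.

outcome vector order: (thr0.R0,thr1.R0)
|TSO outcomes| = 4

thr0.R0=0 thr1.R0=0
thr0.R0=0 thr1.R0=1
thr0.R0=2 thr1.R0=0
thr0.R0=2 thr1.R0=1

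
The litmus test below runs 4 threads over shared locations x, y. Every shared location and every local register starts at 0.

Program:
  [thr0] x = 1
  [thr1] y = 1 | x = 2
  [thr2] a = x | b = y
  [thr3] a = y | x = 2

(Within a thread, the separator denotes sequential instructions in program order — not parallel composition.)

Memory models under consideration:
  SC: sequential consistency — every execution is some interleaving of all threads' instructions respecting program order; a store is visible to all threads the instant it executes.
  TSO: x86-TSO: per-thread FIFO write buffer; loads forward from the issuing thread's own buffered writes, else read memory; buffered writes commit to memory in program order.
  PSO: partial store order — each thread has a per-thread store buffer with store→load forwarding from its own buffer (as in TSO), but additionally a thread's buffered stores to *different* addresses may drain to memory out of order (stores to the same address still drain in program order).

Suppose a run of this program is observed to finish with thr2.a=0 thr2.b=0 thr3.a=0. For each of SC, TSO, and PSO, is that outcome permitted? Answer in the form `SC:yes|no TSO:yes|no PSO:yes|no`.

SC:yes TSO:yes PSO:yes

outcome vector order: (thr2.a,thr2.b,thr3.a)
SC (11): 000, 001, 010, 011, 100, 101, 110, 111, 200, 210, 211
TSO (11): 000, 001, 010, 011, 100, 101, 110, 111, 200, 210, 211
PSO (12): 000, 001, 010, 011, 100, 101, 110, 111, 200, 201, 210, 211
target 000 ∈ {SC,TSO,PSO}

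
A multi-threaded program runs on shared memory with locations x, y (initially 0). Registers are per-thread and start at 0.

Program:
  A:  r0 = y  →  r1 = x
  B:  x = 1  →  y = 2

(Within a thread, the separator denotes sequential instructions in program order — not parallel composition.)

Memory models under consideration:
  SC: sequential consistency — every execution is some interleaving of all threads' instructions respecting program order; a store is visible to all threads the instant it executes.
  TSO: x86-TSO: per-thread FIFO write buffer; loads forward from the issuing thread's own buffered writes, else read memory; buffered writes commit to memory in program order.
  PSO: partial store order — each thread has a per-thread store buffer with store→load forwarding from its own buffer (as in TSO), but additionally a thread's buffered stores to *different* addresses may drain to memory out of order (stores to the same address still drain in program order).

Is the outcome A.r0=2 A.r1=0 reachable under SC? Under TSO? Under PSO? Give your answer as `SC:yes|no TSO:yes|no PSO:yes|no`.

SC:no TSO:no PSO:yes

outcome vector order: (A.r0,A.r1)
under SC → 0/0; 0/1; 2/1
under TSO → 0/0; 0/1; 2/1
under PSO → 0/0; 0/1; 2/0; 2/1
target 2/0 ∈ {PSO}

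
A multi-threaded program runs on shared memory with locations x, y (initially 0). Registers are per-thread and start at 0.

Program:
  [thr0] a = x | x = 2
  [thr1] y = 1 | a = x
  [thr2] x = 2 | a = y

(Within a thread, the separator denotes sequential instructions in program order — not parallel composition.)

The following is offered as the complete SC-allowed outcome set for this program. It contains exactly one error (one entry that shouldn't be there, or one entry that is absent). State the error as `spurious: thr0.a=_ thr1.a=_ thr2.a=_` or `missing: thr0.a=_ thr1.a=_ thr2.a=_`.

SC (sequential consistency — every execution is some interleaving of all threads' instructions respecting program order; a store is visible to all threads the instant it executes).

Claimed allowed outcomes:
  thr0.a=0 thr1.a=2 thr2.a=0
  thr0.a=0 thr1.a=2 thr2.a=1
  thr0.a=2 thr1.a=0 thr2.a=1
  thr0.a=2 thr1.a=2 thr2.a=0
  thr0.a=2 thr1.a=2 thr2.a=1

missing: thr0.a=0 thr1.a=0 thr2.a=1

outcome vector order: (thr0.a,thr1.a,thr2.a)
under SC → 0/0/1 0/2/0 0/2/1 2/0/1 2/2/0 2/2/1
SC∖claimed = {0/0/1}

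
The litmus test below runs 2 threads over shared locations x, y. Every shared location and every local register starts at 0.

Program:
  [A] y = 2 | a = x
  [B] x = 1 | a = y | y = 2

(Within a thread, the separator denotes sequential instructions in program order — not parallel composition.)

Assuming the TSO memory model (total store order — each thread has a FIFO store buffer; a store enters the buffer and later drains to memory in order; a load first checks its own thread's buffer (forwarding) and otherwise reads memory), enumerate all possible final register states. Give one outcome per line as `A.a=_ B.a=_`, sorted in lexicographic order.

outcome vector order: (A.a,B.a)
|TSO outcomes| = 4

A.a=0 B.a=0
A.a=0 B.a=2
A.a=1 B.a=0
A.a=1 B.a=2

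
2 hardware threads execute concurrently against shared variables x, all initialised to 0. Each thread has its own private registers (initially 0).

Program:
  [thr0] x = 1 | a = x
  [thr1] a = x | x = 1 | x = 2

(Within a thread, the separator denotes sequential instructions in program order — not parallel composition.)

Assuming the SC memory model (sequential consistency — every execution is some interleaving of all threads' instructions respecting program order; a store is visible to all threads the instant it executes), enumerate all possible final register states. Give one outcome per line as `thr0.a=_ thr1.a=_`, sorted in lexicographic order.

thr0.a=1 thr1.a=0
thr0.a=1 thr1.a=1
thr0.a=2 thr1.a=0
thr0.a=2 thr1.a=1

outcome vector order: (thr0.a,thr1.a)
|SC outcomes| = 4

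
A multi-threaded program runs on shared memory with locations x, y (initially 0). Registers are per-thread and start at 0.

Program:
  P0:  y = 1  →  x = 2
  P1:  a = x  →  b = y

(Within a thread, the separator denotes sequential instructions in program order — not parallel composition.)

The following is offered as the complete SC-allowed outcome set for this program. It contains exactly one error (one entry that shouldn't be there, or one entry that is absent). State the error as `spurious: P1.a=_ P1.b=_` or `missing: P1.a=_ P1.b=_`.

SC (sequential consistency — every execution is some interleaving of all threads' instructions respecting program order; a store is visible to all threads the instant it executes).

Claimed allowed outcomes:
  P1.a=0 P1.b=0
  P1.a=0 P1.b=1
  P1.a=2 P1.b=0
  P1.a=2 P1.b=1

spurious: P1.a=2 P1.b=0

outcome vector order: (P1.a,P1.b)
[SC] allowed = {(0,0) (0,1) (2,1)}
claimed∖SC = {(2,0)}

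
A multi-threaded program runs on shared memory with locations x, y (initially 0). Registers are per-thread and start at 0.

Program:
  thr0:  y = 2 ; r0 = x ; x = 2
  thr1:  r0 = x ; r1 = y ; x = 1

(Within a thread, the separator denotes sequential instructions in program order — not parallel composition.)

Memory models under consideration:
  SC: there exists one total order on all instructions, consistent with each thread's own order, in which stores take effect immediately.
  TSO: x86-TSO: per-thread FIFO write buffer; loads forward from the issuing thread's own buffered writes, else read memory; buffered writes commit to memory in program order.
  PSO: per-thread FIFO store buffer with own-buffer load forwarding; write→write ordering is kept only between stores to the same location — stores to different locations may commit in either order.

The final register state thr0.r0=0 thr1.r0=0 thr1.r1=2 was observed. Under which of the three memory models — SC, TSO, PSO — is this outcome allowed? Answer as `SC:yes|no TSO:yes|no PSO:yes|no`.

SC:yes TSO:yes PSO:yes

outcome vector order: (thr0.r0,thr1.r0,thr1.r1)
[SC] allowed = {(0,0,0) (0,0,2) (0,2,2) (1,0,0) (1,0,2)}
[TSO] allowed = {(0,0,0) (0,0,2) (0,2,2) (1,0,0) (1,0,2)}
[PSO] allowed = {(0,0,0) (0,0,2) (0,2,0) (0,2,2) (1,0,0) (1,0,2)}
target (0,0,2) ∈ {SC,TSO,PSO}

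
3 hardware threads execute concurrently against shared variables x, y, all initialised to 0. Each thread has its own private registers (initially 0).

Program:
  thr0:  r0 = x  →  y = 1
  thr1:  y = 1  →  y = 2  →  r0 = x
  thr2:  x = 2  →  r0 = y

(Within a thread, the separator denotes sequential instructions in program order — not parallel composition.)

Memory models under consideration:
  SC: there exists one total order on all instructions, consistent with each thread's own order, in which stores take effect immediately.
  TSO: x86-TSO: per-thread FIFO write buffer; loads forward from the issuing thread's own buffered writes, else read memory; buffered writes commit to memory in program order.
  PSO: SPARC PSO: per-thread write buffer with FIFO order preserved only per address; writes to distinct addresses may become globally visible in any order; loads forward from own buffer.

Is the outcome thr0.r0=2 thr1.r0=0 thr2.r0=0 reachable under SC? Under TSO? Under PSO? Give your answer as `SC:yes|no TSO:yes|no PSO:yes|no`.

SC:no TSO:yes PSO:yes

outcome vector order: (thr0.r0,thr1.r0,thr2.r0)
SC (10): 0/0/1, 0/0/2, 0/2/0, 0/2/1, 0/2/2, 2/0/1, 2/0/2, 2/2/0, 2/2/1, 2/2/2
TSO (12): 0/0/0, 0/0/1, 0/0/2, 0/2/0, 0/2/1, 0/2/2, 2/0/0, 2/0/1, 2/0/2, 2/2/0, 2/2/1, 2/2/2
PSO (12): 0/0/0, 0/0/1, 0/0/2, 0/2/0, 0/2/1, 0/2/2, 2/0/0, 2/0/1, 2/0/2, 2/2/0, 2/2/1, 2/2/2
target 2/0/0 ∈ {TSO,PSO}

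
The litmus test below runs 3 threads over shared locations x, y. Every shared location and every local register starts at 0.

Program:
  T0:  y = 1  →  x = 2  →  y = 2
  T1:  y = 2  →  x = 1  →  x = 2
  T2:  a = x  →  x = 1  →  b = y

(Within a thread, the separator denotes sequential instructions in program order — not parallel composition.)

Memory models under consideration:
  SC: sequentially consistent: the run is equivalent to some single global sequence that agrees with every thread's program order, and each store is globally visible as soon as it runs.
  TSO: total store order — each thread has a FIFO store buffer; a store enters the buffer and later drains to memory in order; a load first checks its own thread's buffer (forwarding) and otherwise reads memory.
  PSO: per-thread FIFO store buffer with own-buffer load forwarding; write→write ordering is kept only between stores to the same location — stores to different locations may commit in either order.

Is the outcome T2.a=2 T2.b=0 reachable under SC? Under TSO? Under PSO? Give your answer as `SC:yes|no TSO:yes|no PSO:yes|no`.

outcome vector order: (T2.a,T2.b)
SC (7): 00, 01, 02, 11, 12, 21, 22
TSO (7): 00, 01, 02, 11, 12, 21, 22
PSO (9): 00, 01, 02, 10, 11, 12, 20, 21, 22
target 20 ∈ {PSO}

SC:no TSO:no PSO:yes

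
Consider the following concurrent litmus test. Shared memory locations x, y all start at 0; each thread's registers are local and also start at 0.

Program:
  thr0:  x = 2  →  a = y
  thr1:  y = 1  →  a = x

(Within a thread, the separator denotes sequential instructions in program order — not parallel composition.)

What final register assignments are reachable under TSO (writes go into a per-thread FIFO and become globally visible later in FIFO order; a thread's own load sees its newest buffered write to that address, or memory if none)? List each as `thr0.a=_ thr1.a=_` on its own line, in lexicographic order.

outcome vector order: (thr0.a,thr1.a)
|TSO outcomes| = 4

thr0.a=0 thr1.a=0
thr0.a=0 thr1.a=2
thr0.a=1 thr1.a=0
thr0.a=1 thr1.a=2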